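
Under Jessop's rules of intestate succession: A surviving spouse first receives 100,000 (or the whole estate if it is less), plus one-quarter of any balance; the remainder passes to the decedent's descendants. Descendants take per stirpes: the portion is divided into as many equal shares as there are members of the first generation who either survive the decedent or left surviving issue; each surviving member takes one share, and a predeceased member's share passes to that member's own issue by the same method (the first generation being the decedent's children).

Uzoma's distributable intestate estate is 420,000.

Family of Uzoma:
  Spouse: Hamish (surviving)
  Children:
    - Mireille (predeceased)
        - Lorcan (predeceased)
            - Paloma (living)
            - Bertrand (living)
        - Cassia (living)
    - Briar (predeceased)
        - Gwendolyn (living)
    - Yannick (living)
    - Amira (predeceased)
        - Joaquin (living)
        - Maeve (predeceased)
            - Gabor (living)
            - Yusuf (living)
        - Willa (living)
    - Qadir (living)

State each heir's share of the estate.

Hamish first takes 100,000, leaving a balance of 320,000. Hamish then takes one-quarter of the balance (80,000), for a total of 180,000. The remaining 240,000 passes to the descendants.
The descendants' portion (240,000) is divided into 5 shares of 48,000: Yannick and Qadir each take 48,000; Mireille's 48,000 share passes to Mireille's issue; Briar's 48,000 share passes to Briar's issue; Amira's 48,000 share passes to Amira's issue.
Mireille's share (48,000) is divided into 2 shares of 24,000: Cassia takes 24,000; Lorcan's 24,000 share passes to Lorcan's issue.
Lorcan's share (24,000) is divided into 2 shares of 12,000: Paloma and Bertrand each take 12,000.
Briar's share (48,000) passes entirely to Gwendolyn.
Amira's share (48,000) is divided into 3 shares of 16,000: Joaquin and Willa each take 16,000; Maeve's 16,000 share passes to Maeve's issue.
Maeve's share (16,000) is divided into 2 shares of 8,000: Gabor and Yusuf each take 8,000.

Hamish: 180,000; Paloma: 12,000; Bertrand: 12,000; Cassia: 24,000; Gwendolyn: 48,000; Yannick: 48,000; Joaquin: 16,000; Gabor: 8,000; Yusuf: 8,000; Willa: 16,000; Qadir: 48,000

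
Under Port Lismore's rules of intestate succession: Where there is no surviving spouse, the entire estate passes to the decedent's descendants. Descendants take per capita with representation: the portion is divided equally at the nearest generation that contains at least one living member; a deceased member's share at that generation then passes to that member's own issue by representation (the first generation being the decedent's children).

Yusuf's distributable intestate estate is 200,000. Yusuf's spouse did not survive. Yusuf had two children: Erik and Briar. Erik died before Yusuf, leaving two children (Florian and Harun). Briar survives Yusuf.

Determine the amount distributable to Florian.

Florian receives 50,000.

The entire 200,000 passes to the descendants.
That amount (200,000) is divided into 2 shares of 100,000: Briar takes 100,000; Erik's 100,000 share passes to Erik's issue.
Erik's share (100,000) is divided into 2 shares of 50,000: Florian and Harun each take 50,000.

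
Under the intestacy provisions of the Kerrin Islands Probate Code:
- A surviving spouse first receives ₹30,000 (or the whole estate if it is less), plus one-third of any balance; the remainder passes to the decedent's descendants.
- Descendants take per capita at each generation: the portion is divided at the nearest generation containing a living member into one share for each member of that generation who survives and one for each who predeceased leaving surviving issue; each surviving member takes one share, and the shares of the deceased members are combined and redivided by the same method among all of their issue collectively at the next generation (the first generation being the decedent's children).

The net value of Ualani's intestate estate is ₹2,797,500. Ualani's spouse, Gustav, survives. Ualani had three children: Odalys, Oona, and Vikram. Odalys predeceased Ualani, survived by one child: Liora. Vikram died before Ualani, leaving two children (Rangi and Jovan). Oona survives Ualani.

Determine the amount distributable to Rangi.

Rangi receives ₹410,000.

Gustav first takes ₹30,000, leaving a balance of ₹2,767,500. Gustav then takes one-third of the balance (₹922,500), for a total of ₹952,500. The remaining ₹1,845,000 passes to the descendants.
The descendants' portion (₹1,845,000) is divided at the children's generation into 3 shares of ₹615,000. Oona takes ₹615,000. The 2 shares of the deceased (Odalys and Vikram) are combined into a pool of ₹1,230,000.
That pool (₹1,230,000) is divided at the grandchildren's generation equally among Liora, Rangi, and Jovan: ₹410,000 each.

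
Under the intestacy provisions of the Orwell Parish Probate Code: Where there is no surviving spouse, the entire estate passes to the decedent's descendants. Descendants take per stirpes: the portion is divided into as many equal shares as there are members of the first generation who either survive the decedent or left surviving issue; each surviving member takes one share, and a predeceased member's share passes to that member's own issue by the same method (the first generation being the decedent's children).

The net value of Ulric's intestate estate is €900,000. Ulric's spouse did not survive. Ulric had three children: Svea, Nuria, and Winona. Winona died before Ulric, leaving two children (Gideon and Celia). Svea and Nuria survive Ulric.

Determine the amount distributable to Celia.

Celia receives €150,000.

The entire €900,000 passes to the descendants.
That amount (€900,000) is divided into 3 shares of €300,000: Svea and Nuria each take €300,000; Winona's €300,000 share passes to Winona's issue.
Winona's share (€300,000) is divided into 2 shares of €150,000: Gideon and Celia each take €150,000.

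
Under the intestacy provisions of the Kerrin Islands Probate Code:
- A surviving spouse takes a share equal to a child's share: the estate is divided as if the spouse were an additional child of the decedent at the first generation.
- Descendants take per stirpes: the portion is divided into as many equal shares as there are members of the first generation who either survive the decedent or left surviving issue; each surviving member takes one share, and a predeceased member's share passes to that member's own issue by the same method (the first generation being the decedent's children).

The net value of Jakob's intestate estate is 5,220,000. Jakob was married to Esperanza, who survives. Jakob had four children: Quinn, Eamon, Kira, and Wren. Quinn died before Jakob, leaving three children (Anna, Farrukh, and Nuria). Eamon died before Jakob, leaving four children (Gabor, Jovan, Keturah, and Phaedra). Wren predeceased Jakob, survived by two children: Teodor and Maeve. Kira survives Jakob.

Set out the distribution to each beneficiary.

Esperanza: 1,044,000; Anna: 348,000; Farrukh: 348,000; Nuria: 348,000; Gabor: 261,000; Jovan: 261,000; Keturah: 261,000; Phaedra: 261,000; Kira: 1,044,000; Teodor: 522,000; Maeve: 522,000

The spouse counts as an additional share at the children's level, so there are 5 primary shares of 1,044,000. Esperanza takes one such share (1,044,000).
The children's combined portion (4,176,000) is divided into 4 shares of 1,044,000: Kira takes 1,044,000; Quinn's 1,044,000 share passes to Quinn's issue; Eamon's 1,044,000 share passes to Eamon's issue; Wren's 1,044,000 share passes to Wren's issue.
Quinn's share (1,044,000) is divided into 3 shares of 348,000: Anna, Farrukh, and Nuria each take 348,000.
Eamon's share (1,044,000) is divided into 4 shares of 261,000: Gabor, Jovan, Keturah, and Phaedra each take 261,000.
Wren's share (1,044,000) is divided into 2 shares of 522,000: Teodor and Maeve each take 522,000.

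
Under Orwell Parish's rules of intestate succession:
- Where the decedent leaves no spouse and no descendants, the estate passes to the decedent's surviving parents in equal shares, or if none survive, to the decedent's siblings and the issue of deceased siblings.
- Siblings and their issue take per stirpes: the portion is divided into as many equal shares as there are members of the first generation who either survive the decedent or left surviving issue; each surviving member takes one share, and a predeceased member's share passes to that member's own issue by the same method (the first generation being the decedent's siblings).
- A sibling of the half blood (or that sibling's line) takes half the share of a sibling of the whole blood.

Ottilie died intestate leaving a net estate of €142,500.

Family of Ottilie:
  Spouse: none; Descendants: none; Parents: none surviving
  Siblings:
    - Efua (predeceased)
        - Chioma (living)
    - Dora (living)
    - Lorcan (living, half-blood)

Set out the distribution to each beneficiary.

Chioma: €57,000; Dora: €57,000; Lorcan: €28,500

The entire €142,500 passes to the siblings and their issue.
Counting each half-blood sibling's line as half a unit, there are 5/2 units in €142,500, so one unit is €57,000. Whole-blood lines (Efua and Dora) take €57,000 each; half-blood lines (Lorcan) take €28,500 each.
Efua's share (€57,000) passes entirely to Chioma.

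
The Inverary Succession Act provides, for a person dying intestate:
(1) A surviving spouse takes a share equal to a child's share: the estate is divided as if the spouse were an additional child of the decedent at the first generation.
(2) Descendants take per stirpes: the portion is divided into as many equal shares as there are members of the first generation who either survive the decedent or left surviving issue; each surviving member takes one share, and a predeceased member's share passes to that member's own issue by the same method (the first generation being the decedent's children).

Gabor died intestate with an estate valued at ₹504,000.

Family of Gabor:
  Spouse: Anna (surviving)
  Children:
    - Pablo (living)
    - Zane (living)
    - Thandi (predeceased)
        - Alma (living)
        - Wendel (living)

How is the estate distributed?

Anna: ₹126,000; Pablo: ₹126,000; Zane: ₹126,000; Alma: ₹63,000; Wendel: ₹63,000

The spouse counts as an additional share at the children's level, so there are 4 primary shares of ₹126,000. Anna takes one such share (₹126,000).
The children's combined portion (₹378,000) is divided into 3 shares of ₹126,000: Pablo and Zane each take ₹126,000; Thandi's ₹126,000 share passes to Thandi's issue.
Thandi's share (₹126,000) is divided into 2 shares of ₹63,000: Alma and Wendel each take ₹63,000.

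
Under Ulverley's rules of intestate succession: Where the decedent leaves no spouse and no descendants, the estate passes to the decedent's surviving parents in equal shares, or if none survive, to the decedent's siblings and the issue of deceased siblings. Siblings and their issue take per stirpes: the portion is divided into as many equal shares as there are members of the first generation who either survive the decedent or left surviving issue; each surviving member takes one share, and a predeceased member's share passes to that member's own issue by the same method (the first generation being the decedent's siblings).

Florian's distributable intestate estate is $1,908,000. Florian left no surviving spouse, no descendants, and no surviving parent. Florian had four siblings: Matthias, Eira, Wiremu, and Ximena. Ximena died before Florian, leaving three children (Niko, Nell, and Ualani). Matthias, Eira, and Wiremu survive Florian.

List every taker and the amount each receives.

Matthias: $477,000; Eira: $477,000; Wiremu: $477,000; Niko: $159,000; Nell: $159,000; Ualani: $159,000

The entire $1,908,000 passes to the siblings and their issue.
That amount ($1,908,000) is divided into 4 shares of $477,000: Matthias, Eira, and Wiremu each take $477,000; Ximena's $477,000 share passes to Ximena's issue.
Ximena's share ($477,000) is divided into 3 shares of $159,000: Niko, Nell, and Ualani each take $159,000.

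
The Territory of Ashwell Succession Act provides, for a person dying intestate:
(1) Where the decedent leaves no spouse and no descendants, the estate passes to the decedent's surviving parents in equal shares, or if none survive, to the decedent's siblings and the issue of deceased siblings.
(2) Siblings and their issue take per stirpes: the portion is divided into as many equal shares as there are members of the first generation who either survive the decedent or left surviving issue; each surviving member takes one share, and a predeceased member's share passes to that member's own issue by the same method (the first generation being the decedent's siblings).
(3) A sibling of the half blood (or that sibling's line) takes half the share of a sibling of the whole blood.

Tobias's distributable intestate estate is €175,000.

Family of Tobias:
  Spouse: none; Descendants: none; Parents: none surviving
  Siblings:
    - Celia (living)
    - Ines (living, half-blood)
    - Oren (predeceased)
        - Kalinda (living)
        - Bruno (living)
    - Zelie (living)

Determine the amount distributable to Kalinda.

The entire €175,000 passes to the siblings and their issue.
Counting each half-blood sibling's line as half a unit, there are 7/2 units in €175,000, so one unit is €50,000. Whole-blood lines (Celia, Oren, and Zelie) take €50,000 each; half-blood lines (Ines) take €25,000 each.
Oren's share (€50,000) is divided into 2 shares of €25,000: Kalinda and Bruno each take €25,000.

Kalinda receives €25,000.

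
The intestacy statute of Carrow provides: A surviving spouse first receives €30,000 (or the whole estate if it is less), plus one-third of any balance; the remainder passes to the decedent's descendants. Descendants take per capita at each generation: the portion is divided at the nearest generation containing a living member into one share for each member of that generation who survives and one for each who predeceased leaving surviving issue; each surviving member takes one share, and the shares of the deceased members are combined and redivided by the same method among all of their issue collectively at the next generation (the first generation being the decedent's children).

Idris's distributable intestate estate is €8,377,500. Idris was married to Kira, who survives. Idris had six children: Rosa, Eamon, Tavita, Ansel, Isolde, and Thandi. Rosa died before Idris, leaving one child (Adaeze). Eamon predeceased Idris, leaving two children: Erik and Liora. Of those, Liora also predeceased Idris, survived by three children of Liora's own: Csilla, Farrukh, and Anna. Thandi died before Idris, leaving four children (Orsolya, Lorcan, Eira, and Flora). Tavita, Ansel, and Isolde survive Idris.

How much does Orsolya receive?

Kira first takes €30,000, leaving a balance of €8,347,500. Kira then takes one-third of the balance (€2,782,500), for a total of €2,812,500. The remaining €5,565,000 passes to the descendants.
The descendants' portion (€5,565,000) is divided at the children's generation into 6 shares of €927,500. Tavita, Ansel, and Isolde each take €927,500. The 3 shares of the deceased (Rosa, Eamon, and Thandi) are combined into a pool of €2,782,500.
That pool (€2,782,500) is divided at the grandchildren's generation into 7 shares of €397,500. Adaeze, Erik, Orsolya, Lorcan, Eira, and Flora each take €397,500. The remaining share for the deceased Liora (€397,500) is carried to the next generation.
That pool (€397,500) is divided at the great-grandchildren's generation equally among Csilla, Farrukh, and Anna: €132,500 each.

Orsolya receives €397,500.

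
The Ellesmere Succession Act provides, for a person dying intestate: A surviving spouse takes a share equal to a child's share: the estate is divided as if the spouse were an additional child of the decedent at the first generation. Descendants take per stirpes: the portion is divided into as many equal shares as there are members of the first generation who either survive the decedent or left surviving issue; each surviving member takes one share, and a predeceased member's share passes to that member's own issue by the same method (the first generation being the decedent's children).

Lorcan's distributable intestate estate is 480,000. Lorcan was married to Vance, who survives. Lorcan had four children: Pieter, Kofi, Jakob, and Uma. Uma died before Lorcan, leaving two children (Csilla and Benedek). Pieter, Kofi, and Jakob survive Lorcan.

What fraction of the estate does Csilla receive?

The spouse counts as an additional share at the children's level, so there are 5 primary shares of 96,000. Vance takes one such share (96,000).
The children's combined portion (384,000) is divided into 4 shares of 96,000: Pieter, Kofi, and Jakob each take 96,000; Uma's 96,000 share passes to Uma's issue.
Uma's share (96,000) is divided into 2 shares of 48,000: Csilla and Benedek each take 48,000.

Csilla receives 1/10 of the estate.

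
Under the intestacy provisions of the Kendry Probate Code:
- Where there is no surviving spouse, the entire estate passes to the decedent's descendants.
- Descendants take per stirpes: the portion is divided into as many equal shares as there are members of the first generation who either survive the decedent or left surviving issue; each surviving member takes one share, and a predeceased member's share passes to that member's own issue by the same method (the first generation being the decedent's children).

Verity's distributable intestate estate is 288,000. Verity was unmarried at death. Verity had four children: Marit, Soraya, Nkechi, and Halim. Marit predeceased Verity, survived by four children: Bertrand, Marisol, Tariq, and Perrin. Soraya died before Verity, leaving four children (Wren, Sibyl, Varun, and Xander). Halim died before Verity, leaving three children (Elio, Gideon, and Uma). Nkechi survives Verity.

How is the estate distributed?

The entire 288,000 passes to the descendants.
That amount (288,000) is divided into 4 shares of 72,000: Nkechi takes 72,000; Marit's 72,000 share passes to Marit's issue; Soraya's 72,000 share passes to Soraya's issue; Halim's 72,000 share passes to Halim's issue.
Marit's share (72,000) is divided into 4 shares of 18,000: Bertrand, Marisol, Tariq, and Perrin each take 18,000.
Soraya's share (72,000) is divided into 4 shares of 18,000: Wren, Sibyl, Varun, and Xander each take 18,000.
Halim's share (72,000) is divided into 3 shares of 24,000: Elio, Gideon, and Uma each take 24,000.

Bertrand: 18,000; Marisol: 18,000; Tariq: 18,000; Perrin: 18,000; Wren: 18,000; Sibyl: 18,000; Varun: 18,000; Xander: 18,000; Nkechi: 72,000; Elio: 24,000; Gideon: 24,000; Uma: 24,000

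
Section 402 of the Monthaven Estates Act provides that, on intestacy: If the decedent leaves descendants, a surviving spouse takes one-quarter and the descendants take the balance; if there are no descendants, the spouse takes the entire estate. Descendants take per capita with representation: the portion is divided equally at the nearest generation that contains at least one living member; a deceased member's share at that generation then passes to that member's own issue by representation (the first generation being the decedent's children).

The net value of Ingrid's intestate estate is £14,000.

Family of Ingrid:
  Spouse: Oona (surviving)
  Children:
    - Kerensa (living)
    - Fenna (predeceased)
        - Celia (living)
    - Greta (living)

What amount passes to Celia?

Celia receives £3,500.

Oona takes one-quarter of £14,000 = £3,500. The remaining £10,500 passes to the descendants.
The descendants' portion (£10,500) is divided into 3 shares of £3,500: Kerensa and Greta each take £3,500; Fenna's £3,500 share passes to Fenna's issue.
Fenna's share (£3,500) passes entirely to Celia.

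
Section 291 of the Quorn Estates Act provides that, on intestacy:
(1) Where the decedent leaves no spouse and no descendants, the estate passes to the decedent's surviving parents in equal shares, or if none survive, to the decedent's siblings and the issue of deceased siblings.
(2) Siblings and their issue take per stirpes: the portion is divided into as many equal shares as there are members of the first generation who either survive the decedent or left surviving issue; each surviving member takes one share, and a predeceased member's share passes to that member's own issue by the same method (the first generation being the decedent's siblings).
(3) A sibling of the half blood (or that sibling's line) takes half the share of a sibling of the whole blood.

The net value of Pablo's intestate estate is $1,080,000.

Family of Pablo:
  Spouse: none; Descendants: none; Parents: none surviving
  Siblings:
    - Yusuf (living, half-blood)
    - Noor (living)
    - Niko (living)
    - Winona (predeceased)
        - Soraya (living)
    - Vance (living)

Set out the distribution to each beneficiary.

The entire $1,080,000 passes to the siblings and their issue.
Counting each half-blood sibling's line as half a unit, there are 9/2 units in $1,080,000, so one unit is $240,000. Whole-blood lines (Noor, Niko, Winona, and Vance) take $240,000 each; half-blood lines (Yusuf) take $120,000 each.
Winona's share ($240,000) passes entirely to Soraya.

Yusuf: $120,000; Noor: $240,000; Niko: $240,000; Soraya: $240,000; Vance: $240,000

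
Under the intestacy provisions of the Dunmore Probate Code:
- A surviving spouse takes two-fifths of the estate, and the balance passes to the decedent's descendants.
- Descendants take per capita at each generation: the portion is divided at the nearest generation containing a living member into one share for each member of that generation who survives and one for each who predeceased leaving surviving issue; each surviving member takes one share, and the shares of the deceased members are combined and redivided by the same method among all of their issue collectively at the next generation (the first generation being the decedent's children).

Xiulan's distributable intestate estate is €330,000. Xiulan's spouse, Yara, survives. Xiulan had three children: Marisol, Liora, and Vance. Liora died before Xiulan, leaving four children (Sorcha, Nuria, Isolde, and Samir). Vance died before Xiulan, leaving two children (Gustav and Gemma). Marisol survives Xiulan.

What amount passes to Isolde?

Yara takes two-fifths of €330,000 = €132,000. The remaining €198,000 passes to the descendants.
The descendants' portion (€198,000) is divided at the children's generation into 3 shares of €66,000. Marisol takes €66,000. The 2 shares of the deceased (Liora and Vance) are combined into a pool of €132,000.
That pool (€132,000) is divided at the grandchildren's generation equally among Sorcha, Nuria, Isolde, Samir, Gustav, and Gemma: €22,000 each.

Isolde receives €22,000.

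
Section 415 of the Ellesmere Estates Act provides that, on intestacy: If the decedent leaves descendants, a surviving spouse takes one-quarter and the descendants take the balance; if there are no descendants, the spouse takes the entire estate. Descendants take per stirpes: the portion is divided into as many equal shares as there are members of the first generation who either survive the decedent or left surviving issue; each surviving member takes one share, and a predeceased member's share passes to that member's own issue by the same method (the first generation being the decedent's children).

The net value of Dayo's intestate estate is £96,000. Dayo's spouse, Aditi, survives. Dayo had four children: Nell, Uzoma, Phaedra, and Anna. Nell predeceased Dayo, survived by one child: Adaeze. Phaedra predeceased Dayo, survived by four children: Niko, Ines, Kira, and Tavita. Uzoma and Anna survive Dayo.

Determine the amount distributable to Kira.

Kira receives £4,500.

Aditi takes one-quarter of £96,000 = £24,000. The remaining £72,000 passes to the descendants.
The descendants' portion (£72,000) is divided into 4 shares of £18,000: Uzoma and Anna each take £18,000; Nell's £18,000 share passes to Nell's issue; Phaedra's £18,000 share passes to Phaedra's issue.
Nell's share (£18,000) passes entirely to Adaeze.
Phaedra's share (£18,000) is divided into 4 shares of £4,500: Niko, Ines, Kira, and Tavita each take £4,500.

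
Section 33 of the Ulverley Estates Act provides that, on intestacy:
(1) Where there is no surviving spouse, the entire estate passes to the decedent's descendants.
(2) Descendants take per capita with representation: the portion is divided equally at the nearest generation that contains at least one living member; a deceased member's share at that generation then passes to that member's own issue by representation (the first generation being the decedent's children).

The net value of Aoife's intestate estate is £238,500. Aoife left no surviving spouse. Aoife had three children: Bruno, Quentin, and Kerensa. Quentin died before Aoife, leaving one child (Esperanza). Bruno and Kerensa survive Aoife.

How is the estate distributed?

The entire £238,500 passes to the descendants.
That amount (£238,500) is divided into 3 shares of £79,500: Bruno and Kerensa each take £79,500; Quentin's £79,500 share passes to Quentin's issue.
Quentin's share (£79,500) passes entirely to Esperanza.

Bruno: £79,500; Esperanza: £79,500; Kerensa: £79,500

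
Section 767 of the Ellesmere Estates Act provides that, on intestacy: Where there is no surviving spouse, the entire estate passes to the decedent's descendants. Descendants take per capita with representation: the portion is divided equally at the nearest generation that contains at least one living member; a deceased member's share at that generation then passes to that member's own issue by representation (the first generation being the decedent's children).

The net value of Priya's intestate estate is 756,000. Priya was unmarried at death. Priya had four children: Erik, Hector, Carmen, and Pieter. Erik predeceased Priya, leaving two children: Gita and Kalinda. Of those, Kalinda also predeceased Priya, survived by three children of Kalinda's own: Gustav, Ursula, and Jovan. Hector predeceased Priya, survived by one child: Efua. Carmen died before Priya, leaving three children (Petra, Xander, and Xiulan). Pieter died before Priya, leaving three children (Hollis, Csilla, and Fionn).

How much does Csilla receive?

Csilla receives 84,000.

The entire 756,000 passes to the descendants.
No child survives, so the initial division is made at the grandchildren's generation.
That amount (756,000) is divided into 9 shares of 84,000: Gita, Efua, Petra, Xander, Xiulan, Hollis, Csilla, and Fionn each take 84,000; Kalinda's 84,000 share passes to Kalinda's issue.
Kalinda's share (84,000) is divided into 3 shares of 28,000: Gustav, Ursula, and Jovan each take 28,000.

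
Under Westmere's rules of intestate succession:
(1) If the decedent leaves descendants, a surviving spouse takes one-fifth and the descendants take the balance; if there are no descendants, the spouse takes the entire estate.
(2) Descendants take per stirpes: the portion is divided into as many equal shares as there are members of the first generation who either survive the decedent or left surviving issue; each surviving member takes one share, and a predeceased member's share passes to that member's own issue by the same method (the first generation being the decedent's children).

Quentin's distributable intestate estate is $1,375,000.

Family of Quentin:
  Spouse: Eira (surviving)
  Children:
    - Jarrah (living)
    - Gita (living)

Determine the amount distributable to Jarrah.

Eira takes one-fifth of $1,375,000 = $275,000. The remaining $1,100,000 passes to the descendants.
The descendants' portion ($1,100,000) is divided into 2 shares of $550,000: Jarrah and Gita each take $550,000.

Jarrah receives $550,000.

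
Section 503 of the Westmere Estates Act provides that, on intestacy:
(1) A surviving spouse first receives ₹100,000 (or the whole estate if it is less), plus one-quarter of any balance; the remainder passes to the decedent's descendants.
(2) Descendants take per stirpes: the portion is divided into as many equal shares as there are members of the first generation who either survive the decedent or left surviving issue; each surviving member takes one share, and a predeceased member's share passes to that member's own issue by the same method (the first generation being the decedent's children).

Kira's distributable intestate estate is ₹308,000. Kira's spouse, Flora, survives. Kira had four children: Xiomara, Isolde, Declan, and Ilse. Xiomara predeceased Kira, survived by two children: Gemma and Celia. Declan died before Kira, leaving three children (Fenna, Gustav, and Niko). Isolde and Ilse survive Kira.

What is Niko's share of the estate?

Flora first takes ₹100,000, leaving a balance of ₹208,000. Flora then takes one-quarter of the balance (₹52,000), for a total of ₹152,000. The remaining ₹156,000 passes to the descendants.
The descendants' portion (₹156,000) is divided into 4 shares of ₹39,000: Isolde and Ilse each take ₹39,000; Xiomara's ₹39,000 share passes to Xiomara's issue; Declan's ₹39,000 share passes to Declan's issue.
Xiomara's share (₹39,000) is divided into 2 shares of ₹19,500: Gemma and Celia each take ₹19,500.
Declan's share (₹39,000) is divided into 3 shares of ₹13,000: Fenna, Gustav, and Niko each take ₹13,000.

Niko receives ₹13,000.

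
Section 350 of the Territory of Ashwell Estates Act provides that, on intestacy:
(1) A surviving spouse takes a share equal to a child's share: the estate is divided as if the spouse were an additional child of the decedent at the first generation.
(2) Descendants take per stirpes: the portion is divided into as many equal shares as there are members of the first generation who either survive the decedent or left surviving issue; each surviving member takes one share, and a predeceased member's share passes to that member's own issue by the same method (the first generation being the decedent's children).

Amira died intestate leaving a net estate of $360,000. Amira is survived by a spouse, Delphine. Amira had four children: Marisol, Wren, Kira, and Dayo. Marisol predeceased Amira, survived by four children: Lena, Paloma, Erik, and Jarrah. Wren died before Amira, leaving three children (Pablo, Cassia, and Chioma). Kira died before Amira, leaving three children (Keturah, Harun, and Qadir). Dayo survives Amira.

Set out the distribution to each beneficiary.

Delphine: $72,000; Lena: $18,000; Paloma: $18,000; Erik: $18,000; Jarrah: $18,000; Pablo: $24,000; Cassia: $24,000; Chioma: $24,000; Keturah: $24,000; Harun: $24,000; Qadir: $24,000; Dayo: $72,000

The spouse counts as an additional share at the children's level, so there are 5 primary shares of $72,000. Delphine takes one such share ($72,000).
The children's combined portion ($288,000) is divided into 4 shares of $72,000: Dayo takes $72,000; Marisol's $72,000 share passes to Marisol's issue; Wren's $72,000 share passes to Wren's issue; Kira's $72,000 share passes to Kira's issue.
Marisol's share ($72,000) is divided into 4 shares of $18,000: Lena, Paloma, Erik, and Jarrah each take $18,000.
Wren's share ($72,000) is divided into 3 shares of $24,000: Pablo, Cassia, and Chioma each take $24,000.
Kira's share ($72,000) is divided into 3 shares of $24,000: Keturah, Harun, and Qadir each take $24,000.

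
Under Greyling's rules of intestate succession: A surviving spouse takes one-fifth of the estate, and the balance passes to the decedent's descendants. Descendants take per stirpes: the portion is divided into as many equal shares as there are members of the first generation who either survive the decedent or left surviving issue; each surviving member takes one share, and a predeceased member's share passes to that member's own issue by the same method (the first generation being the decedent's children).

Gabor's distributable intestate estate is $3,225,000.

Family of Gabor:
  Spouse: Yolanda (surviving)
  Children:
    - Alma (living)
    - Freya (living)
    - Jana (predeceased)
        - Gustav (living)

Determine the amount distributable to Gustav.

Yolanda takes one-fifth of $3,225,000 = $645,000. The remaining $2,580,000 passes to the descendants.
The descendants' portion ($2,580,000) is divided into 3 shares of $860,000: Alma and Freya each take $860,000; Jana's $860,000 share passes to Jana's issue.
Jana's share ($860,000) passes entirely to Gustav.

Gustav receives $860,000.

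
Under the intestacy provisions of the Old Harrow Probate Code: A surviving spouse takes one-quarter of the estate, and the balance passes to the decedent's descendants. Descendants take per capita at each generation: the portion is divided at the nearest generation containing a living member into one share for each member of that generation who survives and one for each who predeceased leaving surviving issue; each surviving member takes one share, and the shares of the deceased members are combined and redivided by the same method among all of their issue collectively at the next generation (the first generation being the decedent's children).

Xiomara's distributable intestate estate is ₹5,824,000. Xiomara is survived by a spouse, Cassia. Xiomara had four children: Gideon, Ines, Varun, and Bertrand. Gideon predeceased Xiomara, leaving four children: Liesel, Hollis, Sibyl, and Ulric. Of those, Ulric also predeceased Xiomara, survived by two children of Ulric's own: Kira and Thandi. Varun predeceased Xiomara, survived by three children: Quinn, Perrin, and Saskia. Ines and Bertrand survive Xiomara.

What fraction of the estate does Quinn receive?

Quinn receives 3/56 of the estate.

Cassia takes one-quarter of ₹5,824,000 = ₹1,456,000. The remaining ₹4,368,000 passes to the descendants.
The descendants' portion (₹4,368,000) is divided at the children's generation into 4 shares of ₹1,092,000. Ines and Bertrand each take ₹1,092,000. The 2 shares of the deceased (Gideon and Varun) are combined into a pool of ₹2,184,000.
That pool (₹2,184,000) is divided at the grandchildren's generation into 7 shares of ₹312,000. Liesel, Hollis, Sibyl, Quinn, Perrin, and Saskia each take ₹312,000. The remaining share for the deceased Ulric (₹312,000) is carried to the next generation.
That pool (₹312,000) is divided at the great-grandchildren's generation equally among Kira and Thandi: ₹156,000 each.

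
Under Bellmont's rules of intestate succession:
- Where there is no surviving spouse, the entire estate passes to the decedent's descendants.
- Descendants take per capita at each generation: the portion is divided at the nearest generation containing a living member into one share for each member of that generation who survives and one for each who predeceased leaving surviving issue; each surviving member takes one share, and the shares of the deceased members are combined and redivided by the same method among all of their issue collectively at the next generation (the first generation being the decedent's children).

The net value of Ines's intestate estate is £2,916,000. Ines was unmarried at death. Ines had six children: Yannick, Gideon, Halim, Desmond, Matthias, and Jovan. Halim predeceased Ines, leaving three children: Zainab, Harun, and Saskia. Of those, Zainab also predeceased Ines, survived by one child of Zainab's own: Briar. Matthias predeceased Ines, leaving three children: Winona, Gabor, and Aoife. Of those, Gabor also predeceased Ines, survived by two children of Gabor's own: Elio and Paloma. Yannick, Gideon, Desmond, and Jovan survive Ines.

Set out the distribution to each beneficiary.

The entire £2,916,000 passes to the descendants.
That amount (£2,916,000) is divided at the children's generation into 6 shares of £486,000. Yannick, Gideon, Desmond, and Jovan each take £486,000. The 2 shares of the deceased (Halim and Matthias) are combined into a pool of £972,000.
That pool (£972,000) is divided at the grandchildren's generation into 6 shares of £162,000. Harun, Saskia, Winona, and Aoife each take £162,000. The 2 shares of the deceased (Zainab and Gabor) are combined into a pool of £324,000.
That pool (£324,000) is divided at the great-grandchildren's generation equally among Briar, Elio, and Paloma: £108,000 each.

Yannick: £486,000; Gideon: £486,000; Briar: £108,000; Harun: £162,000; Saskia: £162,000; Desmond: £486,000; Winona: £162,000; Elio: £108,000; Paloma: £108,000; Aoife: £162,000; Jovan: £486,000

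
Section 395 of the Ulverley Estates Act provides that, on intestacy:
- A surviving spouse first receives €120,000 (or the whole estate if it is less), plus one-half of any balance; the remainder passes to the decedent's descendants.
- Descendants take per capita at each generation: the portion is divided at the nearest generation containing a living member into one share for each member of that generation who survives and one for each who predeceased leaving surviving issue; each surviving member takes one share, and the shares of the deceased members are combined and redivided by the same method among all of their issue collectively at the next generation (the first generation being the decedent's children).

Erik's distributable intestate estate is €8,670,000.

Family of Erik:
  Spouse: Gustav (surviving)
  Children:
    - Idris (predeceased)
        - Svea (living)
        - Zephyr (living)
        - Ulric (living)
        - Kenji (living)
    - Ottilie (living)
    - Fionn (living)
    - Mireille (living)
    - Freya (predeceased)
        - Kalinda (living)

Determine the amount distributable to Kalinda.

Kalinda receives €342,000.

Gustav first takes €120,000, leaving a balance of €8,550,000. Gustav then takes one-half of the balance (€4,275,000), for a total of €4,395,000. The remaining €4,275,000 passes to the descendants.
The descendants' portion (€4,275,000) is divided at the children's generation into 5 shares of €855,000. Ottilie, Fionn, and Mireille each take €855,000. The 2 shares of the deceased (Idris and Freya) are combined into a pool of €1,710,000.
That pool (€1,710,000) is divided at the grandchildren's generation equally among Svea, Zephyr, Ulric, Kenji, and Kalinda: €342,000 each.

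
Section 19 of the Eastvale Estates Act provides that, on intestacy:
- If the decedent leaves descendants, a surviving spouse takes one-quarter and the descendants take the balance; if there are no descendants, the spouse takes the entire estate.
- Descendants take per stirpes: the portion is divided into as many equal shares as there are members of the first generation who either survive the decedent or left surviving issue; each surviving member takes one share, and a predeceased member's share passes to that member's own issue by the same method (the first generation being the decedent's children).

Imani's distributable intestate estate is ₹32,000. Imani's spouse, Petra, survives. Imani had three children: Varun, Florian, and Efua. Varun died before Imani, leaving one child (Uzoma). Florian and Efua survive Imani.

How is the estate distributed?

Petra: ₹8,000; Uzoma: ₹8,000; Florian: ₹8,000; Efua: ₹8,000

Petra takes one-quarter of ₹32,000 = ₹8,000. The remaining ₹24,000 passes to the descendants.
The descendants' portion (₹24,000) is divided into 3 shares of ₹8,000: Florian and Efua each take ₹8,000; Varun's ₹8,000 share passes to Varun's issue.
Varun's share (₹8,000) passes entirely to Uzoma.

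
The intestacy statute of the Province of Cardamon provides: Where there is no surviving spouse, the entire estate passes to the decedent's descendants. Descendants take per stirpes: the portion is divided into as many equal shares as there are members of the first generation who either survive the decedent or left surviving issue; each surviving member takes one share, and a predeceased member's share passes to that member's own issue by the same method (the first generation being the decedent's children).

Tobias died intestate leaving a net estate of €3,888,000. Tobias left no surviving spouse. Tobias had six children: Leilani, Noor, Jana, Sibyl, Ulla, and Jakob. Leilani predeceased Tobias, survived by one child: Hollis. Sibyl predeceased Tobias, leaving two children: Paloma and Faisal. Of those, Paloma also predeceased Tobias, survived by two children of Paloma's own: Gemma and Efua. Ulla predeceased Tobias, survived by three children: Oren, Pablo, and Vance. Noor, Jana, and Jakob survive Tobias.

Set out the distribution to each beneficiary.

Hollis: €648,000; Noor: €648,000; Jana: €648,000; Gemma: €162,000; Efua: €162,000; Faisal: €324,000; Oren: €216,000; Pablo: €216,000; Vance: €216,000; Jakob: €648,000

The entire €3,888,000 passes to the descendants.
That amount (€3,888,000) is divided into 6 shares of €648,000: Noor, Jana, and Jakob each take €648,000; Leilani's €648,000 share passes to Leilani's issue; Sibyl's €648,000 share passes to Sibyl's issue; Ulla's €648,000 share passes to Ulla's issue.
Leilani's share (€648,000) passes entirely to Hollis.
Sibyl's share (€648,000) is divided into 2 shares of €324,000: Faisal takes €324,000; Paloma's €324,000 share passes to Paloma's issue.
Paloma's share (€324,000) is divided into 2 shares of €162,000: Gemma and Efua each take €162,000.
Ulla's share (€648,000) is divided into 3 shares of €216,000: Oren, Pablo, and Vance each take €216,000.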